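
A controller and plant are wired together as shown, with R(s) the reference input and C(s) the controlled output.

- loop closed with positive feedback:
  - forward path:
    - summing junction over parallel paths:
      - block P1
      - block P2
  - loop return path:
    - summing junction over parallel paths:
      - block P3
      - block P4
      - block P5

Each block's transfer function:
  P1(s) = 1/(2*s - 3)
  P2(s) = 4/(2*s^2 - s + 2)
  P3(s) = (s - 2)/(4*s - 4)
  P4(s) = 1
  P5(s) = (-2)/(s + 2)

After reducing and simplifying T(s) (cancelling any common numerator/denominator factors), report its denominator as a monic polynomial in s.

Step 1 - reduce the parallel group P1, P2 = (2*s^2 + 7*s - 10)/(4*s^3 - 8*s^2 + 7*s - 6)
Step 2 - add P3, P4, P5 (parallel) = (5*s^2 - 4*s - 4)/(4*s^2 + 4*s - 8)
Step 3 - feedback reduction of (P1+P2), (P3+P4+P5) = (8*s^4 + 36*s^3 - 28*s^2 - 96*s + 80)/(16*s^5 - 26*s^4 - 63*s^3 + 154*s^2 - 92*s + 8)
That last expression is T(s), already simplified. Scaling its denominator by 1/16 (the reciprocal of the leading coefficient) yields the monic denominator.

Therefore the answer is s^5 - 13*s^4/8 - 63*s^3/16 + 77*s^2/8 - 23*s/4 + 1/2.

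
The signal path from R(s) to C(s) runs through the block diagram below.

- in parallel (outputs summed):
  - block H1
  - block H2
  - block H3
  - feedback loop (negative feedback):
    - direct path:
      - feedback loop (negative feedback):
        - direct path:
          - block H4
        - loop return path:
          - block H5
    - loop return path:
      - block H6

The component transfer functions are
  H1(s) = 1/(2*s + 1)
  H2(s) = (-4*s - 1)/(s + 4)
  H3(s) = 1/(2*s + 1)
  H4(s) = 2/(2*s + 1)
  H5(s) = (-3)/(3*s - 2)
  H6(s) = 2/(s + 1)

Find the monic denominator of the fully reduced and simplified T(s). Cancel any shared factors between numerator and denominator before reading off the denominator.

Step 1: feedback reduction of H4, H5; result (6*s - 4)/(6*s^2 - s - 8)
Step 2: feedback reduction of [H4/(1+H4*H5)], H6; result (6*s^2 + 2*s - 4)/(6*s^3 + 5*s^2 + 3*s - 16)
Step 3: add H1, H2, H3, [[H4/(1+H4*H5)]/(1+[H4/(1+H4*H5)]*H6)] (parallel); result (-48*s^5 - 52*s^4 + 56*s^3 + 185*s^2 + 57*s - 128)/(12*s^5 + 64*s^4 + 75*s^3 + 15*s^2 - 132*s - 64)
The result of step 3 is T(s) in lowest terms. Its denominator has leading coefficient 12; dividing the denominator through by 12 makes it monic.

Hence the answer: s^5 + 16*s^4/3 + 25*s^3/4 + 5*s^2/4 - 11*s - 16/3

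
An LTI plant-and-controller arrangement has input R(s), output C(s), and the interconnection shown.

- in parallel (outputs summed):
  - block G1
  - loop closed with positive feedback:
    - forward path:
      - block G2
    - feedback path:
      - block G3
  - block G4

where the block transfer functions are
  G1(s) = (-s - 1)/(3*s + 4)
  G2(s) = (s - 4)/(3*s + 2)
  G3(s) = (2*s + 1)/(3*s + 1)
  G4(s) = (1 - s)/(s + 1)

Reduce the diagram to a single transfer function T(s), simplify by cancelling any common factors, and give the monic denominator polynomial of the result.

[1] apply the feedback formula to G2, G3: (3*s^2 - 11*s - 4)/(7*s^2 + 16*s + 6)
[2] parallel reduction of G1, [G2/(1-G2*G3)], G4: (-19*s^4 - 97*s^3 - 128*s^2 - 42*s + 2)/(21*s^4 + 97*s^3 + 158*s^2 + 106*s + 24)
The result of step 2 is T(s) in lowest terms. Its denominator has leading coefficient 21; dividing the denominator through by 21 makes it monic.

Therefore the answer is s^4 + 97*s^3/21 + 158*s^2/21 + 106*s/21 + 8/7.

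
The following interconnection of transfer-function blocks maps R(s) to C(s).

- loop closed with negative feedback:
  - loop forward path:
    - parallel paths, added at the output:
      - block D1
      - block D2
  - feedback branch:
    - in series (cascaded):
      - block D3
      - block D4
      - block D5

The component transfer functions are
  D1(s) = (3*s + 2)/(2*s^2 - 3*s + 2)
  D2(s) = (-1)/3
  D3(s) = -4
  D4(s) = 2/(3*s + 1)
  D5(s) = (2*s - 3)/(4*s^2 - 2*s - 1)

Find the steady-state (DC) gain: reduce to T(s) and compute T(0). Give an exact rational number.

(1) sum the parallel branches D1, D2 = (-2*s^2 + 12*s + 4)/(6*s^2 - 9*s + 6)
(2) combine D3, D4, D5 in series = (24 - 16*s)/(12*s^3 - 2*s^2 - 5*s - 1)
(3) feedback reduction of (D1+D2), (D3*D4*D5) = (-24*s^5 + 148*s^4 + 34*s^3 - 66*s^2 - 32*s - 4)/(72*s^5 - 120*s^4 + 92*s^3 - 213*s^2 + 203*s + 90)
The step-3 result is T(s). Setting s = 0: T(0) = -4/90 = -2/45.

Final answer: -2/45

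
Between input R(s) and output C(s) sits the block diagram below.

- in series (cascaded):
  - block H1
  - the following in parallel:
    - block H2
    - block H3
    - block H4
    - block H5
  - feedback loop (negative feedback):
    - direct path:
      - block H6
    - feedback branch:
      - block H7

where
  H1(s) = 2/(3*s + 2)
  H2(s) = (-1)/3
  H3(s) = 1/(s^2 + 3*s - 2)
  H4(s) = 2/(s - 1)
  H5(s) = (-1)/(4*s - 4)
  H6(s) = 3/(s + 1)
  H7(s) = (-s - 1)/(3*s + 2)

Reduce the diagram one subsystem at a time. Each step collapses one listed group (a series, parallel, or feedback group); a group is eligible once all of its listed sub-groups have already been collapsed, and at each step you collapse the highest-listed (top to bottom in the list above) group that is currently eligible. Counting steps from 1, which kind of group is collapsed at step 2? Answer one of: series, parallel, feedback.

The answer is feedback.

Reasoning:
[1] combine H2, H3, H4, H5 in parallel
[2] apply the feedback formula to H6, H7
[3] combine H1, (H2+H3+H4+H5), [H6/(1+H6*H7)] in series
Step 2: feedback.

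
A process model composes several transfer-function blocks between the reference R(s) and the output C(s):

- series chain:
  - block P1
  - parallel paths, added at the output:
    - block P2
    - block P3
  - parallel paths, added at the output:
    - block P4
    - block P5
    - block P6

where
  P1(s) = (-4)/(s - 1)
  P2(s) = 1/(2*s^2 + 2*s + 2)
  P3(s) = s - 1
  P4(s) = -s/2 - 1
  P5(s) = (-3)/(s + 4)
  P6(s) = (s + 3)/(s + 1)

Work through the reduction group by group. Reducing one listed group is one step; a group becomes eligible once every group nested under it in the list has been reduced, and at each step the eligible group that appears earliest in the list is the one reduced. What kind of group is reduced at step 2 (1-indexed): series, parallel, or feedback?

Reducing step by step:

[1] add P2, P3 (parallel)
[2] add P4, P5, P6 (parallel)
[3] reduce the series chain P1, (P2+P3), (P4+P5+P6)
Step 2: parallel.

Answer: parallel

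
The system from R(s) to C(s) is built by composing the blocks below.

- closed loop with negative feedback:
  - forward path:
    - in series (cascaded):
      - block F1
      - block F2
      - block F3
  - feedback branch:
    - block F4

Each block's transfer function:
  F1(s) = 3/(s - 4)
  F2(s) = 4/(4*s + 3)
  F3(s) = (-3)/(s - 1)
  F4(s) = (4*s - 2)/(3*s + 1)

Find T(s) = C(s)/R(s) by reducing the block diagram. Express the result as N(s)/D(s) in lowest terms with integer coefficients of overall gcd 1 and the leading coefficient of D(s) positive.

The answer is (-108*s - 36)/(12*s^4 - 47*s^3 - 14*s^2 - 107*s + 84).

Reasoning:
(1) multiply F1, F2, F3 (series) = (-36)/(4*s^3 - 17*s^2 + s + 12)
(2) collapse the loop ((F1*F2*F3) forward, F4 return) - this is the overall T(s), already in the required normalized form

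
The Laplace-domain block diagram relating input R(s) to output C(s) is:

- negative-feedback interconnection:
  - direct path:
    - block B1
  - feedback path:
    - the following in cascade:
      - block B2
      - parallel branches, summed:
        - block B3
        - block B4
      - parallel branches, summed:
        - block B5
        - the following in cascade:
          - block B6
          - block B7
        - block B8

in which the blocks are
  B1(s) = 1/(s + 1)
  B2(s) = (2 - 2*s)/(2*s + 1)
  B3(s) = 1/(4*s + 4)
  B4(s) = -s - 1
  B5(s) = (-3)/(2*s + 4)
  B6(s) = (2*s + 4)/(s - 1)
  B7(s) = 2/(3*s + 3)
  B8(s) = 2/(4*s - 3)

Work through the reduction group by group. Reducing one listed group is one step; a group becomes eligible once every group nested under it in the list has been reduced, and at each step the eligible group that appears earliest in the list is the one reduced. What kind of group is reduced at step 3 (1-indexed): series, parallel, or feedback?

Reducing step by step:

Step 1: reduce the parallel group B3, B4
Step 2: cascade B6, B7
Step 3: sum the parallel branches B5, (B6*B7), B8
Step 4: combine B2, (B3+B4), (B5+(B6*B7)+B8) in series
Step 5: feedback reduction of B1, (B2*(B3+B4)*(B5+(B6*B7)+B8))
The group at step 3 is a parallel group.

Answer: parallel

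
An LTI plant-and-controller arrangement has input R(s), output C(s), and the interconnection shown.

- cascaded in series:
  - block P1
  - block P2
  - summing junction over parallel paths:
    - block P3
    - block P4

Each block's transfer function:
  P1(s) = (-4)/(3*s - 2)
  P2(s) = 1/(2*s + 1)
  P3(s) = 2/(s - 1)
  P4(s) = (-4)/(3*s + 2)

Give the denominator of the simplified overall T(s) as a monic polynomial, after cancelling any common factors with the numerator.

Reducing step by step:

[1] sum the parallel branches P3, P4, giving (2*s + 8)/(3*s^2 - s - 2)
[2] series reduction of P1, P2, (P3+P4), giving (-8*s - 32)/(18*s^4 - 9*s^3 - 17*s^2 + 4*s + 4)
Step 2 gives the fully reduced T(s), with no common factor left to cancel. The denominator's leading coefficient is 18, so divide each of its coefficients by 18 to get the monic form.

Answer: s^4 - s^3/2 - 17*s^2/18 + 2*s/9 + 2/9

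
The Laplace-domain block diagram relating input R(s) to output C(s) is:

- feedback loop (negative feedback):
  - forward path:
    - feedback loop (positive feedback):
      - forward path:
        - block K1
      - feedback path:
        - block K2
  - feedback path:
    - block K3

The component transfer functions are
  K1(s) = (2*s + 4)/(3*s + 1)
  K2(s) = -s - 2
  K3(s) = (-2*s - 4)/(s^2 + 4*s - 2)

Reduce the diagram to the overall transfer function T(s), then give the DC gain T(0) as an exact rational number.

Step 1 - collapse the loop (K1 forward, K2 return): (2*s + 4)/(2*s^2 + 11*s + 9)
Step 2 - collapse the loop ([K1/(1-K1*K2)] forward, K3 return): (2*s^3 + 12*s^2 + 12*s - 8)/(2*s^4 + 19*s^3 + 45*s^2 - 2*s - 34)
That last expression is T(s); at s = 0 only the constant terms survive, so T(0) = -8/(-34) = 4/17.

Hence the answer: 4/17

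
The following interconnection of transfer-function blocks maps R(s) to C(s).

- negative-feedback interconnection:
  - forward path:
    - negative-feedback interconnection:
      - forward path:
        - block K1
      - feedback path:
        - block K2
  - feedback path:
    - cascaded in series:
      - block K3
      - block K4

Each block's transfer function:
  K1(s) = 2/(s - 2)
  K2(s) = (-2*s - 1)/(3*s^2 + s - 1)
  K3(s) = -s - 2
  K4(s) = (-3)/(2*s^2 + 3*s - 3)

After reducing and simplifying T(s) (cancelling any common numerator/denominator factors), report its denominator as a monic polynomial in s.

First reduce the diagram to T(s).

Step 1 - collapse the loop (K1 forward, K2 return) -> (6*s^2 + 2*s - 2)/(3*s^3 - 5*s^2 - 7*s)
Step 2 - combine K3, K4 in series -> (3*s + 6)/(2*s^2 + 3*s - 3)
Step 3 - feedback reduction of [K1/(1+K1*K2)], (K3*K4) -> (12*s^4 + 22*s^3 - 16*s^2 - 12*s + 6)/(6*s^5 - s^4 - 20*s^3 + 36*s^2 + 27*s - 12)
The result of step 3 is T(s) in lowest terms. Its denominator has leading coefficient 6; dividing the denominator through by 6 makes it monic.

Answer: s^5 - s^4/6 - 10*s^3/3 + 6*s^2 + 9*s/2 - 2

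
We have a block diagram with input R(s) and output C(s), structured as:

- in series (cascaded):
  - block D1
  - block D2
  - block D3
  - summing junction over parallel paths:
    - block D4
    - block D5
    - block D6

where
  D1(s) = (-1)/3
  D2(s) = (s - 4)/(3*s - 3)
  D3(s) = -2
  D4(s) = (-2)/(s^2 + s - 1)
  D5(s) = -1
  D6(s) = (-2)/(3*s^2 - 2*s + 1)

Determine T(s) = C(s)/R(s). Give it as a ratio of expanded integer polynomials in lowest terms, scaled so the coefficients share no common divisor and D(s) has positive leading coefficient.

Step 1. sum the parallel branches D4, D5, D6, giving (-3*s^4 - s^3 - 4*s^2 - s + 1)/(3*s^4 + s^3 - 4*s^2 + 3*s - 1)
Step 2. cascade D1, D2, D3, (D4+D5+D6), which is the overall transfer function T(s) = C(s)/R(s) in lowest terms

Therefore the answer is (-6*s^5 + 22*s^4 + 30*s^2 + 10*s - 8)/(27*s^5 - 18*s^4 - 45*s^3 + 63*s^2 - 36*s + 9).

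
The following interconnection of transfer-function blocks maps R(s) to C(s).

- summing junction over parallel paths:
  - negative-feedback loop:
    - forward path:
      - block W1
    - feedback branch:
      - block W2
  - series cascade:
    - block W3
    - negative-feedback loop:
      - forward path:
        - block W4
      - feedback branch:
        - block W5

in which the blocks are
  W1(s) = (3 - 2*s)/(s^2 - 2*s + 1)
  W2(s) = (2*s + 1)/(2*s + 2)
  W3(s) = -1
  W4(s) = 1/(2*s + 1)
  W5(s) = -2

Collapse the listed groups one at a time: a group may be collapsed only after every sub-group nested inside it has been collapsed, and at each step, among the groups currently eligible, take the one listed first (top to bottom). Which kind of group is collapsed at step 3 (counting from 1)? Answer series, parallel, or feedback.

(1) close the feedback loop around W1, W2
(2) collapse the loop (W4 forward, W5 return)
(3) series reduction of W3, [W4/(1+W4*W5)]
(4) parallel reduction of [W1/(1+W1*W2)], (W3*[W4/(1+W4*W5)])
At step 3 the group reduced is series.

Final answer: series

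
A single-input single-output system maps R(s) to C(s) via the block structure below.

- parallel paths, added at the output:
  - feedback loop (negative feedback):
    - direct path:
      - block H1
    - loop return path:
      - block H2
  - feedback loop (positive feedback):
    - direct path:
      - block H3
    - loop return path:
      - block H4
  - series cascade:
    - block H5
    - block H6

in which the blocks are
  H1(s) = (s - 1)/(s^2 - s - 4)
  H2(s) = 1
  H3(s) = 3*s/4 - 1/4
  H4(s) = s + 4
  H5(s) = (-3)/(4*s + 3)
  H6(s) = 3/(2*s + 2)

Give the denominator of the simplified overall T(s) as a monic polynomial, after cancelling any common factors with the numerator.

First reduce the diagram to T(s).

Step 1 - apply the feedback formula to H1, H2: (s - 1)/(s^2 - 5)
Step 2 - collapse the loop (H3 forward, H4 return): (1 - 3*s)/(3*s^2 + 11*s - 8)
Step 3 - series reduction of H5, H6: (-9)/(8*s^2 + 14*s + 6)
Step 4 - add [H1/(1+H1*H2)], [H3/(1-H3*H4)], (H5*H6) (parallel): (45*s^4 - 5*s^3 + 229*s^2 + 513*s - 342)/(24*s^6 + 130*s^5 - 12*s^4 - 696*s^3 - 588*s^2 + 230*s + 240)
No further cancellation is possible in the step-4 result, so that is T(s). Its denominator becomes monic after dividing by the leading coefficient 24.

Answer: s^6 + 65*s^5/12 - s^4/2 - 29*s^3 - 49*s^2/2 + 115*s/12 + 10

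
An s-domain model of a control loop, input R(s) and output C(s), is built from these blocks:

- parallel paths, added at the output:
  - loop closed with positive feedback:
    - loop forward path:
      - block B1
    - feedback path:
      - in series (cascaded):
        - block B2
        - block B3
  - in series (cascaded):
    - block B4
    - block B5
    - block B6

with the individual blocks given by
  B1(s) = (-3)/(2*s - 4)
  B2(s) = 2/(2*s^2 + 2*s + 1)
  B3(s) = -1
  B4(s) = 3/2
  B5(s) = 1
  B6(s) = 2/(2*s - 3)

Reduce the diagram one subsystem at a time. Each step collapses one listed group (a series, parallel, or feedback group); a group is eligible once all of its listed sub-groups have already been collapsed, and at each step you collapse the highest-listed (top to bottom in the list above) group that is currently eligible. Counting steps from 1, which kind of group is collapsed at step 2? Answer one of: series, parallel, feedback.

Reducing step by step:

Step 1 - combine B2, B3 in series
Step 2 - reduce the feedback loop with forward B1 and return (B2*B3)
Step 3 - reduce the series chain B4, B5, B6
Step 4 - reduce the parallel group [B1/(1-B1*(B2*B3))], (B4*B5*B6)
So the answer for step 2 is feedback.

Answer: feedback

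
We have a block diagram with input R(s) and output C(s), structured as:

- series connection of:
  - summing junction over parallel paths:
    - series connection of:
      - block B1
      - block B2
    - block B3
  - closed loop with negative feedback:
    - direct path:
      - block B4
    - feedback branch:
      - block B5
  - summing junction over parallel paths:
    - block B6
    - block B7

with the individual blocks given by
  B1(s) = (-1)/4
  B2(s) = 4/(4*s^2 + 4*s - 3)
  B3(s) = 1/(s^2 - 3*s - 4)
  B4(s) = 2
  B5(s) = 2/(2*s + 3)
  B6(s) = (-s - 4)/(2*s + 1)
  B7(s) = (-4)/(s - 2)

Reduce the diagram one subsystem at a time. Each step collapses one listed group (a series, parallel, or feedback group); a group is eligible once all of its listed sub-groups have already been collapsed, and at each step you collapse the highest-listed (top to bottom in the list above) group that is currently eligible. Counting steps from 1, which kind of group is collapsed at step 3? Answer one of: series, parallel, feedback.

(1) multiply B1, B2 (series)
(2) combine (B1*B2), B3 in parallel
(3) feedback reduction of B4, B5
(4) parallel reduction of B6, B7
(5) series reduction of ((B1*B2)+B3), [B4/(1+B4*B5)], (B6+B7)
Step 3 collapses a feedback group.

Answer: feedback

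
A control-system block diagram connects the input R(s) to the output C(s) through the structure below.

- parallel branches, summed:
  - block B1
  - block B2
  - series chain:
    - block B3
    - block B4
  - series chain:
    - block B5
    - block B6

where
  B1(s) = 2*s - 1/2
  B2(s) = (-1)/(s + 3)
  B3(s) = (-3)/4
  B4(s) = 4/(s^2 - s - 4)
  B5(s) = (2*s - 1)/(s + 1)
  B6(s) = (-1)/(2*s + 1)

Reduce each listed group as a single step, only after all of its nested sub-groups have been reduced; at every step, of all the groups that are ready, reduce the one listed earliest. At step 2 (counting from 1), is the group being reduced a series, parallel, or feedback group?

1. reduce the series chain B3, B4
2. cascade B5, B6
3. reduce the parallel group B1, B2, (B3*B4), (B5*B6)
Step 2: series.

Hence the answer: series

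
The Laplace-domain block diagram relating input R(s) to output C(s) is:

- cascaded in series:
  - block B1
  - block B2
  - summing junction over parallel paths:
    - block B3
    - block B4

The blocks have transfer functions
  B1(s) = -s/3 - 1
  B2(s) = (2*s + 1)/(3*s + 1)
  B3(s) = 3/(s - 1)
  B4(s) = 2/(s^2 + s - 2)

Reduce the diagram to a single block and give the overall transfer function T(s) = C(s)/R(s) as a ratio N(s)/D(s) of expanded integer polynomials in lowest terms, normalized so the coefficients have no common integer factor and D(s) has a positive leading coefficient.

1. combine B3, B4 in parallel = (3*s + 8)/(s^2 + s - 2)
2. reduce the series chain B1, B2, (B3+B4); the result is T(s) itself (integer coefficients, no common factor, positive leading denominator coefficient)

Final answer: (-6*s^3 - 37*s^2 - 65*s - 24)/(9*s^3 + 12*s^2 - 15*s - 6)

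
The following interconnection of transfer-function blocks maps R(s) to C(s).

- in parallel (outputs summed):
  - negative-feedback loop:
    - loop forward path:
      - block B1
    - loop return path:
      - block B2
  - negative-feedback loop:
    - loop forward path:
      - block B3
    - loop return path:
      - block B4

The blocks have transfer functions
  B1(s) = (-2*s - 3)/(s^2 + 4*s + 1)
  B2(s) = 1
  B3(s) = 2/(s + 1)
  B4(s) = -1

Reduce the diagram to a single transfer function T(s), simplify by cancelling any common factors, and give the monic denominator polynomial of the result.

Answer: s^3 + s^2 - 4*s + 2

Working:
Step 1 - apply the feedback formula to B1, B2 = (-2*s - 3)/(s^2 + 2*s - 2)
Step 2 - close the feedback loop around B3, B4 = 2/(s - 1)
Step 3 - combine [B1/(1+B1*B2)], [B3/(1+B3*B4)] in parallel = (3*s - 1)/(s^3 + s^2 - 4*s + 2)
That last expression is T(s), already simplified, and its denominator is already monic.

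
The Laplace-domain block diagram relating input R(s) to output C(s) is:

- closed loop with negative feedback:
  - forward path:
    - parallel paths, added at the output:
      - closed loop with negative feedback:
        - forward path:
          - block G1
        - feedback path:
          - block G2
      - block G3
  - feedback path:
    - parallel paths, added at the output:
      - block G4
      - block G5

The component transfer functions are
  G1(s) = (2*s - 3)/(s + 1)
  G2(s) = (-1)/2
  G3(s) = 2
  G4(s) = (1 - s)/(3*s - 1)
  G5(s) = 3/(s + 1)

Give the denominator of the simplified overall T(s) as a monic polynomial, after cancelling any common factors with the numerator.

Step 1. collapse the loop (G1 forward, G2 return) = 4*s/5 - 6/5
Step 2. combine [G1/(1+G1*G2)], G3 in parallel = 4*s/5 + 4/5
Step 3. reduce the parallel group G4, G5 = (-s^2 + 9*s - 2)/(3*s^2 + 2*s - 1)
Step 4. close the feedback loop around ([G1/(1+G1*G2)]+G3), (G4+G5) = (-12*s^2 - 8*s + 4)/(4*s^2 - 51*s + 13)
T(s) is the step-4 result (common factors already cancelled). Leading coefficient of the denominator: 4. Divide through by 4 for the monic polynomial.

Therefore the answer is s^2 - 51*s/4 + 13/4.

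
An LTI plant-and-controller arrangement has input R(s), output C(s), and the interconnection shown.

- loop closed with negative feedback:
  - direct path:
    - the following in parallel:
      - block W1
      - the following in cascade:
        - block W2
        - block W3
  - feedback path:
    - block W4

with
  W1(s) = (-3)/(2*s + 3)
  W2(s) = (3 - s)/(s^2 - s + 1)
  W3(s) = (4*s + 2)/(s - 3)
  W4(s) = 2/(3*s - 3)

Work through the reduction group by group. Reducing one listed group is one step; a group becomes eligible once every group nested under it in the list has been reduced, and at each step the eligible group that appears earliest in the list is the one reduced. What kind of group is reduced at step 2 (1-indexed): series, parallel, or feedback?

[1] series reduction of W2, W3
[2] reduce the parallel group W1, (W2*W3)
[3] feedback reduction of (W1+(W2*W3)), W4
The group at step 2 is a parallel group.

Answer: parallel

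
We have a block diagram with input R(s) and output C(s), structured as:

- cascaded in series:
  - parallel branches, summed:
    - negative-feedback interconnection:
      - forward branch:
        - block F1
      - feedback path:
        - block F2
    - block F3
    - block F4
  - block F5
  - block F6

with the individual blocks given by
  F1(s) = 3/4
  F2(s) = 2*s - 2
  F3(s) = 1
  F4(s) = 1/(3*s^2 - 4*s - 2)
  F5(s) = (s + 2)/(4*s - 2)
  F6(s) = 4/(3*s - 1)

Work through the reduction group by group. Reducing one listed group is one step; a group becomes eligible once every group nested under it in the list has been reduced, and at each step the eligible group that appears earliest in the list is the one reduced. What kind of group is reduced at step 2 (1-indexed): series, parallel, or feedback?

Step 1 - collapse the loop (F1 forward, F2 return)
Step 2 - add [F1/(1+F1*F2)], F3, F4 (parallel)
Step 3 - series reduction of ([F1/(1+F1*F2)]+F3+F4), F5, F6
At step 2 the group reduced is parallel.

Hence the answer: parallel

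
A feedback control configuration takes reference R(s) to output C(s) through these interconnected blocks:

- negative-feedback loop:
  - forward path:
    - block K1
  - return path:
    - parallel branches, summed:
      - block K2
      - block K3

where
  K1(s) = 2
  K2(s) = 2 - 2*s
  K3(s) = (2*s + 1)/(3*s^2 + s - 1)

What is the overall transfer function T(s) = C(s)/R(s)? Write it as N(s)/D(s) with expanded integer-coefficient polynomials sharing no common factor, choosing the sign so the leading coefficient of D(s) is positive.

The answer is (-6*s^2 - 2*s + 2)/(12*s^3 - 11*s^2 - 13*s + 3).

Reasoning:
Step 1: parallel reduction of K2, K3; result (-6*s^3 + 4*s^2 + 6*s - 1)/(3*s^2 + s - 1)
Step 2: close the feedback loop around K1, (K2+K3), which is the overall transfer function T(s) = C(s)/R(s) in lowest terms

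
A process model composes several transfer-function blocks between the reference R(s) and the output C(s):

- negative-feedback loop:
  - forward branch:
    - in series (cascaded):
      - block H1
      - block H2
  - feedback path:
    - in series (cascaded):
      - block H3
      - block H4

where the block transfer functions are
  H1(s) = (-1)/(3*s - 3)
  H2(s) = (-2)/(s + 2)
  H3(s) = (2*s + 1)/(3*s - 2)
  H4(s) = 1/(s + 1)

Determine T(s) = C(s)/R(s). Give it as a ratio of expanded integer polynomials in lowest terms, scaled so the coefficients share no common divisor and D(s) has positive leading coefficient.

[1] reduce the series chain H1, H2, giving 2/(3*s^2 + 3*s - 6)
[2] combine H3, H4 in series, giving (2*s + 1)/(3*s^2 + s - 2)
[3] close the feedback loop around (H1*H2), (H3*H4), which is the overall transfer function T(s) = C(s)/R(s) in lowest terms

Answer: (6*s^2 + 2*s - 4)/(9*s^4 + 12*s^3 - 21*s^2 - 8*s + 14)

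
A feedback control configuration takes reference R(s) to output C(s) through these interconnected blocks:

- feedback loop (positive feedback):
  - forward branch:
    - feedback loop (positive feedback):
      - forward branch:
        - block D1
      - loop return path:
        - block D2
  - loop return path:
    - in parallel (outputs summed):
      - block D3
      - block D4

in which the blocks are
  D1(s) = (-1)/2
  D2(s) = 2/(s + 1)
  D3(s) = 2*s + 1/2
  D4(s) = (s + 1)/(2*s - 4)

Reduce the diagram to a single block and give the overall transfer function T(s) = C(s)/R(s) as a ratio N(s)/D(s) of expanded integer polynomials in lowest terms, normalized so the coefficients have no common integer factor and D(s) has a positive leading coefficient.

The answer is (-2*s^2 + 2*s + 4)/(4*s^3 + 2*s^2 - 7*s - 17).

Reasoning:
Step 1. collapse the loop (D1 forward, D2 return): (-s - 1)/(2*s + 4)
Step 2. reduce the parallel group D3, D4: (4*s^2 - 6*s - 1)/(2*s - 4)
Step 3. apply the feedback formula to [D1/(1-D1*D2)], (D3+D4): this yields T(s), and no further normalization is needed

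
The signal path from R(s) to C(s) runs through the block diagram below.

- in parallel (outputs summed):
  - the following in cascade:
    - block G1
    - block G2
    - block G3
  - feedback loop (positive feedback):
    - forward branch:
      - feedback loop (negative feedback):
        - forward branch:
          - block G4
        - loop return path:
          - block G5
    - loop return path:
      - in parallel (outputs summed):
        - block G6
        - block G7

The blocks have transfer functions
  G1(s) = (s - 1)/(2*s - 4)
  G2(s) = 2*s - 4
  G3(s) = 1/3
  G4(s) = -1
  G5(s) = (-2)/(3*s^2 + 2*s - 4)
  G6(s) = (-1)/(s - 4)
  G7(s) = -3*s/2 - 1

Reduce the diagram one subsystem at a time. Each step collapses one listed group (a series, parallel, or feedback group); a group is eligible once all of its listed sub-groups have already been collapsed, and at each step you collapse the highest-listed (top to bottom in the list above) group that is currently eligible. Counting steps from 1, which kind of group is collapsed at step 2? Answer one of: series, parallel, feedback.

Reducing step by step:

(1) combine G1, G2, G3 in series
(2) reduce the feedback loop with forward G4 and return G5
(3) sum the parallel branches G6, G7
(4) reduce the feedback loop with forward [G4/(1+G4*G5)] and return (G6+G7)
(5) add (G1*G2*G3), [[G4/(1+G4*G5)]/(1-[G4/(1+G4*G5)]*(G6+G7))] (parallel)
The group at step 2 is a feedback group.

Answer: feedback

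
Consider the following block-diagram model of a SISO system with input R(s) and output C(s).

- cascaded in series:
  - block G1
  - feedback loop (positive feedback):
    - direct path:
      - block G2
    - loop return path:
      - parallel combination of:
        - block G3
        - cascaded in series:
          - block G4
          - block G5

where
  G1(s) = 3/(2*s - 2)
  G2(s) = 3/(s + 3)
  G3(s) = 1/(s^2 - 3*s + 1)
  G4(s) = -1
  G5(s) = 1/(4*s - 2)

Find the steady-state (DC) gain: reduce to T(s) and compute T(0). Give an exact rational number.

First reduce the diagram to T(s).

Step 1: combine G4, G5 in series; result (-1)/(4*s - 2)
Step 2: reduce the parallel group G3, (G4*G5); result (-s^2 + 7*s - 3)/(4*s^3 - 14*s^2 + 10*s - 2)
Step 3: collapse the loop (G2 forward, (G3+(G4*G5)) return); result (12*s^3 - 42*s^2 + 30*s - 6)/(4*s^4 - 2*s^3 - 29*s^2 + 7*s + 3)
Step 4: combine G1, [G2/(1-G2*(G3+(G4*G5)))] in series; result (18*s^3 - 63*s^2 + 45*s - 9)/(4*s^5 - 6*s^4 - 27*s^3 + 36*s^2 - 4*s - 3)
That last expression is T(s); at s = 0 only the constant terms survive, so T(0) = -9/(-3) = 3.

Answer: 3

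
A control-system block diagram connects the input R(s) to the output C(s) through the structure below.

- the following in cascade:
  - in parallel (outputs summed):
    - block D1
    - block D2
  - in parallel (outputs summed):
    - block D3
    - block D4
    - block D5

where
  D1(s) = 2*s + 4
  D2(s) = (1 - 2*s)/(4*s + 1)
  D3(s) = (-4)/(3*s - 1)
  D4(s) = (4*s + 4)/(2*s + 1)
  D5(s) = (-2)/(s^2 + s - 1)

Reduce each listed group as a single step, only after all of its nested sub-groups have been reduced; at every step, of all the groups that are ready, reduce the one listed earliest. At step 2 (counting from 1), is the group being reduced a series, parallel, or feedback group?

Reducing step by step:

Step 1: reduce the parallel group D1, D2
Step 2: add D3, D4, D5 (parallel)
Step 3: reduce the series chain (D1+D2), (D3+D4+D5)
The group at step 2 is a parallel group.

Answer: parallel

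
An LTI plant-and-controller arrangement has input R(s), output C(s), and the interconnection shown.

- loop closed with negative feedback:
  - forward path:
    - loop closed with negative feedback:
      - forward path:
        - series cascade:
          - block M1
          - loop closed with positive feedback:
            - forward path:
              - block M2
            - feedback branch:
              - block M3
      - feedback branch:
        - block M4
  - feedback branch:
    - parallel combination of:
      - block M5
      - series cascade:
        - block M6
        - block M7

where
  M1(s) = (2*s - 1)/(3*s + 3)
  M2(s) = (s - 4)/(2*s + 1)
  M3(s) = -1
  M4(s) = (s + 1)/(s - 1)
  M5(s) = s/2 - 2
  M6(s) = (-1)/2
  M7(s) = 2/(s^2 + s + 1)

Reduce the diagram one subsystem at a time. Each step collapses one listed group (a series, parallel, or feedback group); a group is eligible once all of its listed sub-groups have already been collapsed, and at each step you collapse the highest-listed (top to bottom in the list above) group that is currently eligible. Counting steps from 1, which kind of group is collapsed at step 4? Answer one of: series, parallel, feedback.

Step 1 - apply the feedback formula to M2, M3
Step 2 - reduce the series chain M1, [M2/(1-M2*M3)]
Step 3 - feedback reduction of (M1*[M2/(1-M2*M3)]), M4
Step 4 - reduce the series chain M6, M7
Step 5 - sum the parallel branches M5, (M6*M7)
Step 6 - reduce the feedback loop with forward [(M1*[M2/(1-M2*M3)])/(1+(M1*[M2/(1-M2*M3)])*M4)] and return (M5+(M6*M7))
The group at step 4 is a series group.

Answer: series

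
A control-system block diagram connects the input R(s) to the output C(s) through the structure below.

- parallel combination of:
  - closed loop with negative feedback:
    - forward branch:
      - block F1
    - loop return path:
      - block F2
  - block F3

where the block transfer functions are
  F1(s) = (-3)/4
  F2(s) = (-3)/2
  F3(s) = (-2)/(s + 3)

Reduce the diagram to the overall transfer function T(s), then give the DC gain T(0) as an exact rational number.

First reduce the diagram to T(s).

1. reduce the feedback loop with forward F1 and return F2 gives (-6)/17
2. reduce the parallel group [F1/(1+F1*F2)], F3 gives (-6*s - 52)/(17*s + 51)
Step 2 gives the overall T(s). Then T(0) = -52/51.

Answer: -52/51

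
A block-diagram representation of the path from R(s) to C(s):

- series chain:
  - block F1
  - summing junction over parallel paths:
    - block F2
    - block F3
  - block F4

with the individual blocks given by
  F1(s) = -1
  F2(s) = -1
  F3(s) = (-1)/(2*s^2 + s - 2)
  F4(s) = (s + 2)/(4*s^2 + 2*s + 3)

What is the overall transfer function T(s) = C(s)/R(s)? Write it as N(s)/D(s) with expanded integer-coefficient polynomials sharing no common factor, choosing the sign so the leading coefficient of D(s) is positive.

(1) reduce the parallel group F2, F3 = (-2*s^2 - s + 1)/(2*s^2 + s - 2)
(2) combine F1, (F2+F3), F4 in series; the result is T(s) itself (integer coefficients, no common factor, positive leading denominator coefficient)

Answer: (2*s^3 + 5*s^2 + s - 2)/(8*s^4 + 8*s^3 - s - 6)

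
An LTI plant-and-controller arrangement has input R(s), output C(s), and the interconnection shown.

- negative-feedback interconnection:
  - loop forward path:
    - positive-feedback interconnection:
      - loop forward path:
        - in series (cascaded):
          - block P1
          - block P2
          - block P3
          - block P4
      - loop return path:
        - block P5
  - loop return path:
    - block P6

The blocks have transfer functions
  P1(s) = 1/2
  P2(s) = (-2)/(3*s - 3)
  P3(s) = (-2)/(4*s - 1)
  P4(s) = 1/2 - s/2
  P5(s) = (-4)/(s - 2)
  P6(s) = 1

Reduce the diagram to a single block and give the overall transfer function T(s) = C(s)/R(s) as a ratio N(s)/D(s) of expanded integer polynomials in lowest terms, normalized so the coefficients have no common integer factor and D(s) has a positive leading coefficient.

(1) multiply P1, P2, P3, P4 (series) gives (-1)/(12*s - 3)
(2) collapse the loop ((P1*P2*P3*P4) forward, P5 return) gives (2 - s)/(12*s^2 - 27*s + 2)
(3) apply the feedback formula to [(P1*P2*P3*P4)/(1-(P1*P2*P3*P4)*P5)], P6 - this is the overall T(s), already in the required normalized form

Final answer: (2 - s)/(12*s^2 - 28*s + 4)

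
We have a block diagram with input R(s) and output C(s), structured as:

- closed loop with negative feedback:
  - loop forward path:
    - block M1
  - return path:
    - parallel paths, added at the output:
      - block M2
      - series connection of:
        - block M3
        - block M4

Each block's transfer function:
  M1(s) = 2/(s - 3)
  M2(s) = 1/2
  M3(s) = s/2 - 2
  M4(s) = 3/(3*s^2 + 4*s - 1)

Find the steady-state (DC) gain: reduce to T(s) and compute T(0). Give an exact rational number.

Answer: 1/5

Working:
[1] reduce the series chain M3, M4: (3*s - 12)/(6*s^2 + 8*s - 2)
[2] add M2, (M3*M4) (parallel): (3*s^2 + 7*s - 13)/(6*s^2 + 8*s - 2)
[3] apply the feedback formula to M1, (M2+(M3*M4)): (6*s^2 + 8*s - 2)/(3*s^3 - 2*s^2 - 6*s - 10)
Evaluating the step-3 result (the overall T(s)) at s = 0 gives T(0) = -2/(-10) = 1/5.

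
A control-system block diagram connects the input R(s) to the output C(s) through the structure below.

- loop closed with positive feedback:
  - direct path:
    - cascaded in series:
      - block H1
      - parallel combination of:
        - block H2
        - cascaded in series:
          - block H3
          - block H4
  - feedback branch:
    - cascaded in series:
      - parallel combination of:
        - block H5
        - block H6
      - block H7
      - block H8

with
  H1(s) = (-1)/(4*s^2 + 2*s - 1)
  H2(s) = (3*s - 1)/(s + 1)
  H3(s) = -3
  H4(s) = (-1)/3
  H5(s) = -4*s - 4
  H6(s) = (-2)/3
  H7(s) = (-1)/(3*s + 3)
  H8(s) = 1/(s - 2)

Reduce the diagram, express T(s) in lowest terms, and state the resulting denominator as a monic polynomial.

Step 1 - combine H3, H4 in series gives 1
Step 2 - reduce the parallel group H2, (H3*H4) gives (4*s)/(s + 1)
Step 3 - combine H1, (H2+(H3*H4)) in series gives (-4*s)/(4*s^3 + 6*s^2 + s - 1)
Step 4 - sum the parallel branches H5, H6 gives -4*s - 14/3
Step 5 - combine (H5+H6), H7, H8 in series gives (12*s + 14)/(9*s^2 - 9*s - 18)
Step 6 - reduce the feedback loop with forward (H1*(H2+(H3*H4))) and return ((H5+H6)*H7*H8) gives (-36*s^3 + 36*s^2 + 72*s)/(36*s^5 + 18*s^4 - 117*s^3 - 78*s^2 + 47*s + 18)
T(s) is the step-6 result (common factors already cancelled). Leading coefficient of the denominator: 36. Divide through by 36 for the monic polynomial.

Final answer: s^5 + s^4/2 - 13*s^3/4 - 13*s^2/6 + 47*s/36 + 1/2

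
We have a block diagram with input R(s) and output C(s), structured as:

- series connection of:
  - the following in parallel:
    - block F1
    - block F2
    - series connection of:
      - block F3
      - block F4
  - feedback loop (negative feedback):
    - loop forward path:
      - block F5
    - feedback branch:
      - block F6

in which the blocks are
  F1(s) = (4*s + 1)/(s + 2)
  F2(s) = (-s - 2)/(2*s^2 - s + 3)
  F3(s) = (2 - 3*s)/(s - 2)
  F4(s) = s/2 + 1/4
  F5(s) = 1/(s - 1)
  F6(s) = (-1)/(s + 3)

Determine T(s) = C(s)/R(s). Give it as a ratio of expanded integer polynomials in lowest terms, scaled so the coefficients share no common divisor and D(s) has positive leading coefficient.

Step 1: combine F3, F4 in series, giving (-6*s^2 + s + 2)/(4*s - 8)
Step 2: reduce the parallel group F1, F2, (F3*F4), giving (-12*s^5 + 16*s^4 - 75*s^3 + 23*s^2 - 52*s + 20)/(8*s^4 - 4*s^3 - 20*s^2 + 16*s - 48)
Step 3: close the feedback loop around F5, F6, giving (s + 3)/(s^2 + 2*s - 4)
Step 4: combine (F1+F2+(F3*F4)), [F5/(1+F5*F6)] in series: this yields T(s), and no further normalization is needed

Final answer: (-12*s^6 - 20*s^5 - 27*s^4 - 202*s^3 + 17*s^2 - 136*s + 60)/(8*s^6 + 12*s^5 - 60*s^4 - 8*s^3 + 64*s^2 - 160*s + 192)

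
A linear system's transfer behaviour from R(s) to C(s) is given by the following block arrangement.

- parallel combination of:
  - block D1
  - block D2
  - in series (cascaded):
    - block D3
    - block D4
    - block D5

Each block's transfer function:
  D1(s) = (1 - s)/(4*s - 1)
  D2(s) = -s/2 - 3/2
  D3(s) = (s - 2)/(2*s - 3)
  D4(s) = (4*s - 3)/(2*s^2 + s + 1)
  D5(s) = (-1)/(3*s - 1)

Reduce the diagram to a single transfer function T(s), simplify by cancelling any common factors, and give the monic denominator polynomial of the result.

Step 1 - combine D3, D4, D5 in series gives (-4*s^2 + 11*s - 6)/(12*s^4 - 16*s^3 + s^2 - 8*s + 3)
Step 2 - reduce the parallel group D1, D2, (D3*D4*D5) gives (-48*s^6 - 92*s^5 + 264*s^4 - 93*s^3 + 193*s^2 - 149*s + 27)/(96*s^5 - 152*s^4 + 40*s^3 - 66*s^2 + 40*s - 6)
No further cancellation is possible in the step-2 result, so that is T(s). Its denominator becomes monic after dividing by the leading coefficient 96.

Hence the answer: s^5 - 19*s^4/12 + 5*s^3/12 - 11*s^2/16 + 5*s/12 - 1/16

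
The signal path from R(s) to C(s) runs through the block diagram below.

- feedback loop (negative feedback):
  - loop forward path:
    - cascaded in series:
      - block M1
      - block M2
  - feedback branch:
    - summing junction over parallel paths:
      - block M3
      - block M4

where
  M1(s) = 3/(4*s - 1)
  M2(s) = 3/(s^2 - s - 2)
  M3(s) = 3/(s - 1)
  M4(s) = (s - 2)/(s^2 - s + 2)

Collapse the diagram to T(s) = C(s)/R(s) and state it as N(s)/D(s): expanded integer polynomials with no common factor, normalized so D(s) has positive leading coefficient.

[1] series reduction of M1, M2: 9/(4*s^3 - 5*s^2 - 7*s + 2)
[2] reduce the parallel group M3, M4: (4*s^2 - 6*s + 8)/(s^3 - 2*s^2 + 3*s - 2)
[3] close the feedback loop around (M1*M2), (M3+M4): this yields T(s), and no further normalization is needed

Hence the answer: (9*s^3 - 18*s^2 + 27*s - 18)/(4*s^6 - 13*s^5 + 15*s^4 - 7*s^3 + 21*s^2 - 34*s + 68)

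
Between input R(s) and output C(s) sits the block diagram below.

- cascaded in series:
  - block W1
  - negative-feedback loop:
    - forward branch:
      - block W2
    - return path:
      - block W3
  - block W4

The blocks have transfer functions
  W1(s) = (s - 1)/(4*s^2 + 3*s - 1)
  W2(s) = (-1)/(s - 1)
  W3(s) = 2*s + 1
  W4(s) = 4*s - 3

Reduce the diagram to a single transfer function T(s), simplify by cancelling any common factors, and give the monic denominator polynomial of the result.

Step 1 - collapse the loop (W2 forward, W3 return) = 1/(s + 2)
Step 2 - reduce the series chain W1, [W2/(1+W2*W3)], W4 = (4*s^2 - 7*s + 3)/(4*s^3 + 11*s^2 + 5*s - 2)
The result of step 2 is T(s) in lowest terms. Its denominator has leading coefficient 4; dividing the denominator through by 4 makes it monic.

Therefore the answer is s^3 + 11*s^2/4 + 5*s/4 - 1/2.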